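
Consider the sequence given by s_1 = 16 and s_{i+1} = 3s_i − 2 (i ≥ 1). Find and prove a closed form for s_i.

Claim: s_i = 5·3^i + 1.

Base case: s_1 = 16, and 5·3^1 + 1 = 15 + 1 = 16.
Assume s_m = 5·3^m + 1 for some m ≥ 1.
Then s_{m+1} = 3s_m − 2 = 3·(5·3^m + 1) − 2 = 15·3^m + 3 − 2 = 5·3^{m+1} + 1.
Hence s_i = 5·3^i + 1 for every i ≥ 1, by induction.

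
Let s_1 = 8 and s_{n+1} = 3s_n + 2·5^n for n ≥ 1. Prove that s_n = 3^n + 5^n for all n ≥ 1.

Base case: s_1 = 8, and 3^1 + 5^1 = 3 + 5 = 8.
Assume s_r = 3^r + 5^r for some r ≥ 1.
Then s_{r+1} = 3s_r + 2·5^r = 3·(3^r + 5^r) + 2·5^r = 3^{r+1} + 3·5^r + 2·5^r = 3^{r+1} + 5·5^r = 3^{r+1} + 5^{r+1}.
Hence s_n = 3^n + 5^n for every n ≥ 1, by induction.

s_n = 3^n + 5^n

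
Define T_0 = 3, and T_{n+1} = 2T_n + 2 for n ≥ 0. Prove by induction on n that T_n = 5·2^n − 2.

Base case: T_0 = 3, and 5·2^0 − 2 = 5 − 2 = 3.
Assume T_m = 5·2^m − 2 for some m ≥ 0.
Then T_{m+1} = 2T_m + 2 = 2·(5·2^m − 2) + 2 = 10·2^m − 4 + 2 = 5·2^{m+1} − 2.
By induction, T_n = 5·2^n − 2 for all n ≥ 0.

T_n = 5·2^n − 2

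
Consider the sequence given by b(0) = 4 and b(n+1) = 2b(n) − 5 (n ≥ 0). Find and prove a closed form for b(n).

Claim: b(n) = -2^n + 5.

Base case: b(0) = 4, and -2^0 + 5 = -1 + 5 = 4.
Assume b(k) = -2^k + 5 for some k ≥ 0.
Then b(k+1) = 2b(k) − 5 = 2·(-2^k + 5) − 5 = -2^{k+1} + 10 − 5 = -2^{k+1} + 5.
This completes the inductive step, so b(n) = -2^n + 5 for all n ≥ 0.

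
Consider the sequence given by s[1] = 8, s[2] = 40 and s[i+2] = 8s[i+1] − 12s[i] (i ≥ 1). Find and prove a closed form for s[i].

Claim: s[i] = 6^i + 2^i.

Base cases: s[1] = 8 and 6^1 + 2^1 = 8; s[2] = 40 and 6^2 + 2^2 = 40.
Assume s[j] = 6^j + 2^j for all 1 ≤ j ≤ r, where r ≥ 2.
Then s[r+1] = 8s[r] − 12s[r−1] = 8·(6^r + 2^r) − 12·(6^{r−1} + 2^{r−1}) = (8·6 − 12)6^{r−1} + (8·2 − 12)2^{r−1} = 36·6^{r−1} + 4·2^{r−1} = 6^{r+1} + 2^{r+1}.
Hence s[i] = 6^i + 2^i for every i ≥ 1, by strong induction.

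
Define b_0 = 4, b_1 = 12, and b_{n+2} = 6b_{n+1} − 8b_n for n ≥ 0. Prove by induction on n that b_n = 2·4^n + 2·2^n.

Base cases: b_0 = 4 and 2·4^0 + 2·2^0 = 4; b_1 = 12 and 2·4^1 + 2·2^1 = 12.
Assume b_j = 2·4^j + 2·2^j for all 0 ≤ j ≤ k, where k ≥ 1.
Then b_{k+1} = 6b_k − 8b_{k−1} = 6·(2·4^k + 2·2^k) − 8·(2·4^{k−1} + 2·2^{k−1}) = 2·(6·4 − 8)4^{k−1} + 2·(6·2 − 8)2^{k−1} = 32·4^{k−1} + 8·2^{k−1} = 2·4^{k+1} + 2·2^{k+1}.
By strong induction, b_n = 2·4^n + 2·2^n for all n ≥ 0.

b_n = 2·4^n + 2·2^n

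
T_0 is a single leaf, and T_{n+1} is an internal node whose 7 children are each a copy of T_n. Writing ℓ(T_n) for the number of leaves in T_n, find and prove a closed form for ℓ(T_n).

Claim: ℓ(T_n) = 7^n.

Base case: ℓ(T_0) = 1, and 7^0 = 1.
Assume ℓ(T_r) = 7^r.
Then ℓ(T_{r+1}) = 7·ℓ(T_r) = 7·7^r = 7^{r+1}.
So the formula holds for r+1, and by induction ℓ(T_n) = 7^n for all n ≥ 0.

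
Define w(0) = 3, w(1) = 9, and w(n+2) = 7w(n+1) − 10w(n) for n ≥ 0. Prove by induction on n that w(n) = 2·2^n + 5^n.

Base cases: w(0) = 3 and 2·2^0 + 5^0 = 3; w(1) = 9 and 2·2^1 + 5^1 = 9.
Assume w(i) = 2·2^i + 5^i for all 0 ≤ i ≤ j, where j ≥ 1.
Then w(j+1) = 7w(j) − 10w(j−1) = 7·(2·2^j + 5^j) − 10·(2·2^{j−1} + 5^{j−1}) = 2·(7·2 − 10)2^{j−1} + (7·5 − 10)5^{j−1} = 8·2^{j−1} + 25·5^{j−1} = 2·2^{j+1} + 5^{j+1}.
This completes the inductive step, so w(n) = 2·2^n + 5^n for all n ≥ 0.

w(n) = 2·2^n + 5^n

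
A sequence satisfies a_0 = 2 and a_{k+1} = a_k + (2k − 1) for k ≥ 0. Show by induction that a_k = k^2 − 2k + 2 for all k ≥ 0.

Base case: a_0 = 2, and 0^2 − 2·0 + 2 = 2.
Assume a_m = m^2 − 2m + 2.
Then a_{m+1} = a_m + (2m − 1) = (m^2 − 2m + 2) + (2m − 1) = m^2 + 1,
and (m+1)^2 − 2·(m+1) + 2 = m^2 + 1.
Hence a_k = k^2 − 2k + 2 for every k ≥ 0, by induction.

a_k = k^2 − 2k + 2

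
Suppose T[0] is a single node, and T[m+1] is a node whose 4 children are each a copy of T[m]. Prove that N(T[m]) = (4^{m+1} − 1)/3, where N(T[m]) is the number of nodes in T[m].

Base case: N(T[0]) = 1, and (4^{0+1} − 1)/3 = 1.
Assume N(T[j]) = (4^{j+1} − 1)/3.
Then N(T[j+1]) = 1 + 4N(T[j]) = 1 + 4·(4^{j+1} − 1)/3 = 1 + (4^{j+2} − 4)/3 = (3 + 4^{j+2} − 4)/3 = (4^{j+2} − 1)/3.
This completes the inductive step, so N(T[m]) = (4^{m+1} − 1)/3 for all m ≥ 0.

N(T[m]) = (4^{m+1} − 1)/3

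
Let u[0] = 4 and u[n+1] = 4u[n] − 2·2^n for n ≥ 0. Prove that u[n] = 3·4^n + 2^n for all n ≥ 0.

Base case: u[0] = 4, and 3·4^0 + 2^0 = 3 + 1 = 4.
Assume u[k] = 3·4^k + 2^k for some k ≥ 0.
Then u[k+1] = 4u[k] − 2·2^k = 4·(3·4^k + 2^k) − 2·2^k = 3·4^{k+1} + 4·2^k − 2·2^k = 3·4^{k+1} + 2·2^k = 3·4^{k+1} + 2^{k+1}.
By induction, u[n] = 3·4^n + 2^n for all n ≥ 0.

u[n] = 3·4^n + 2^n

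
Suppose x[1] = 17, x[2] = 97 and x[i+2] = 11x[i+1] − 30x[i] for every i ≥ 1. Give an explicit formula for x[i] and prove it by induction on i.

Claim: x[i] = 2·6^i + 5^i.

Base cases: x[1] = 17 and 2·6^1 + 5^1 = 17; x[2] = 97 and 2·6^2 + 5^2 = 97.
Assume x[j] = 2·6^j + 5^j for all 1 ≤ j ≤ k, where k ≥ 2.
Then x[k+1] = 11x[k] − 30x[k−1] = 11·(2·6^k + 5^k) − 30·(2·6^{k−1} + 5^{k−1}) = 2·(11·6 − 30)6^{k−1} + (11·5 − 30)5^{k−1} = 72·6^{k−1} + 25·5^{k−1} = 2·6^{k+1} + 5^{k+1}.
This completes the inductive step, so x[i] = 2·6^i + 5^i for all i ≥ 1.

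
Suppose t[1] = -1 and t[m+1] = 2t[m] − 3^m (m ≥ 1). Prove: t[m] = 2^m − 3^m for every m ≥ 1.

Base case: t[1] = -1, and 2^1 − 3^1 = 2 − 3 = -1.
Assume t[k] = 2^k − 3^k for some k ≥ 1.
Then t[k+1] = 2t[k] − 3^k = 2·(2^k − 3^k) − 3^k = 2^{k+1} − 2·3^k − 3^k = 2^{k+1} − 3·3^k = 2^{k+1} − 3^{k+1}.
By induction, t[m] = 2^m − 3^m for all m ≥ 1.

t[m] = 2^m − 3^m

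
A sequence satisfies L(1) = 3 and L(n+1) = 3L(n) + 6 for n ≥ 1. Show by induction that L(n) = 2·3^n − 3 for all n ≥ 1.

Base case: L(1) = 3, and 2·3^1 − 3 = 6 − 3 = 3.
Assume L(k) = 2·3^k − 3 for some k ≥ 1.
Then L(k+1) = 3L(k) + 6 = 3·(2·3^k − 3) + 6 = 6·3^k − 9 + 6 = 2·3^{k+1} − 3.
So the formula holds for k+1, and by induction L(n) = 2·3^n − 3 for all n ≥ 1.

L(n) = 2·3^n − 3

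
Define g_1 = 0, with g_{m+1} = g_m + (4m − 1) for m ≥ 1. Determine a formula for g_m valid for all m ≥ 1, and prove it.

Claim: g_m = 2m^2 − 3m + 1.

Base case: g_1 = 0, and 2·1^2 − 3·1 + 1 = 0.
Assume g_j = 2j^2 − 3j + 1.
Then g_{j+1} = g_j + (4j − 1) = (2j^2 − 3j + 1) + (4j − 1) = 2j^2 + j,
and 2·(j+1)^2 − 3·(j+1) + 1 = 2j^2 + j.
By induction, g_m = 2m^2 − 3m + 1 for all m ≥ 1.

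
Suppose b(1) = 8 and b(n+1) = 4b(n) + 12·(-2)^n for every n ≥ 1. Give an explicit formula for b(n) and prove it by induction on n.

Claim: b(n) = 4^n − 2·(-2)^n.

Base case: b(1) = 8, and 4^1 − 2·(-2)^1 = 4 + 4 = 8.
Assume b(m) = 4^m − 2·(-2)^m for some m ≥ 1.
Then b(m+1) = 4b(m) + 12·(-2)^m = 4·(4^m − 2·(-2)^m) + 12·(-2)^m = 4^{m+1} − 8·(-2)^m + 12·(-2)^m = 4^{m+1} + 4·(-2)^m = 4^{m+1} − 2·(-2)^{m+1}.
By induction, b(n) = 4^n − 2·(-2)^n for all n ≥ 1.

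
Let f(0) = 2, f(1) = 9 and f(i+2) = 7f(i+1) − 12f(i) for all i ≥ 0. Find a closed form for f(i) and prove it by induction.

Claim: f(i) = 3·4^i − 3^i.

Base cases: f(0) = 2 and 3·4^0 − 3^0 = 2; f(1) = 9 and 3·4^1 − 3^1 = 9.
Assume f(j) = 3·4^j − 3^j for all 0 ≤ j ≤ r, where r ≥ 1.
Then f(r+1) = 7f(r) − 12f(r−1) = 7·(3·4^r − 3^r) − 12·(3·4^{r−1} − 3^{r−1}) = 3·(7·4 − 12)4^{r−1} − (7·3 − 12)3^{r−1} = 48·4^{r−1} − 9·3^{r−1} = 3·4^{r+1} − 3^{r+1}.
So the formula holds for r+1, and by strong induction f(i) = 3·4^i − 3^i for all i ≥ 0.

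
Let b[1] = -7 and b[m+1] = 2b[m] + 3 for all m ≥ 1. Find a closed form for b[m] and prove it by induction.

Claim: b[m] = -2^{m+1} − 3.

Base case: b[1] = -7, and -2^{1+1} − 3 = -4 − 3 = -7.
Assume b[j] = -2^{j+1} − 3 for some j ≥ 1.
Then b[j+1] = 2b[j] + 3 = 2·(-2^{j+1} − 3) + 3 = -2^{j+2} − 6 + 3 = -2^{j+2} − 3.
So the formula holds for j+1, and by induction b[m] = -2^{m+1} − 3 for all m ≥ 1.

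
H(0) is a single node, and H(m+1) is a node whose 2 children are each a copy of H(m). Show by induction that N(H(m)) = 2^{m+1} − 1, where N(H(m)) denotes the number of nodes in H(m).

Base case: N(H(0)) = 1, and 2^{0+1} − 1 = 1.
Assume N(H(r)) = 2^{r+1} − 1.
Then N(H(r+1)) = 1 + 2N(H(r)) = 1 + 2(2^{r+1} − 1) = 2^{r+2} − 2 + 1 = 2^{r+2} − 1.
By induction, N(H(m)) = 2^{m+1} − 1 for all m ≥ 0.

N(H(m)) = 2^{m+1} − 1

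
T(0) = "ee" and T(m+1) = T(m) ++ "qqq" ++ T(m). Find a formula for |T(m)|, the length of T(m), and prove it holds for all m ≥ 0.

Claim: |T(m)| = 5·2^m − 3.

Base case: |T(0)| = 2, and 5·2^0 − 3 = 2.
Assume |T(k)| = 5·2^k − 3.
Then |T(k+1)| = |T(k)| + 3 + |T(k)| = 2|T(k)| + 3 = 2(5·2^k − 3) + 3 = 5·2^{k+1} − 6 + 3 = 5·2^{k+1} − 3.
This completes the inductive step, so |T(m)| = 5·2^m − 3 for all m ≥ 0.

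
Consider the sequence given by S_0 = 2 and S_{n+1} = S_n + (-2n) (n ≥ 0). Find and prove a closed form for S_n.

Claim: S_n = -n^2 + n + 2.

Base case: S_0 = 2, and -0^2 + 0 + 2 = 2.
Assume S_m = -m^2 + m + 2.
Then S_{m+1} = S_m + (-2m) = (-m^2 + m + 2) + (-2m) = -m^2 − m + 2,
and -(m+1)^2 + (m+1) + 2 = -m^2 − m + 2.
By induction, S_n = -n^2 + n + 2 for all n ≥ 0.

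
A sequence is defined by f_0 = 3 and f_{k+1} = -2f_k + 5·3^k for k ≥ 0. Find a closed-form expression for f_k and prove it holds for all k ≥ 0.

Claim: f_k = 2·(-2)^k + 3^k.

Base case: f_0 = 3, and 2·(-2)^0 + 3^0 = 2 + 1 = 3.
Assume f_r = 2·(-2)^r + 3^r for some r ≥ 0.
Then f_{r+1} = -2f_r + 5·3^r = -2·(2·(-2)^r + 3^r) + 5·3^r = 2·(-2)^{r+1} − 2·3^r + 5·3^r = 2·(-2)^{r+1} + 3·3^r = 2·(-2)^{r+1} + 3^{r+1}.
This completes the inductive step, so f_k = 2·(-2)^k + 3^k for all k ≥ 0.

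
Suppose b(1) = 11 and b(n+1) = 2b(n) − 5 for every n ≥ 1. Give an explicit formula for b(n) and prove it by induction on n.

Claim: b(n) = 3·2^n + 5.

Base case: b(1) = 11, and 3·2^1 + 5 = 6 + 5 = 11.
Assume b(m) = 3·2^m + 5 for some m ≥ 1.
Then b(m+1) = 2b(m) − 5 = 2·(3·2^m + 5) − 5 = 6·2^m + 10 − 5 = 3·2^{m+1} + 5.
This completes the inductive step, so b(n) = 3·2^n + 5 for all n ≥ 1.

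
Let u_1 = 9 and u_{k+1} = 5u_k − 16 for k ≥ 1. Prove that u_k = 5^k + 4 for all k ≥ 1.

Base case: u_1 = 9, and 5^1 + 4 = 5 + 4 = 9.
Assume u_m = 5^m + 4 for some m ≥ 1.
Then u_{m+1} = 5u_m − 16 = 5·(5^m + 4) − 16 = 5^{m+1} + 20 − 16 = 5^{m+1} + 4.
Hence u_k = 5^k + 4 for every k ≥ 1, by induction.

u_k = 5^k + 4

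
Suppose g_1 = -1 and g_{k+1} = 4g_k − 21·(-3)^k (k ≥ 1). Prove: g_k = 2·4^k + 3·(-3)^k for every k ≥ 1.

Base case: g_1 = -1, and 2·4^1 + 3·(-3)^1 = 8 − 9 = -1.
Assume g_r = 2·4^r + 3·(-3)^r for some r ≥ 1.
Then g_{r+1} = 4g_r − 21·(-3)^r = 4·(2·4^r + 3·(-3)^r) − 21·(-3)^r = 2·4^{r+1} + 12·(-3)^r − 21·(-3)^r = 2·4^{r+1} − 9·(-3)^r = 2·4^{r+1} + 3·(-3)^{r+1}.
So the formula holds for r+1, and by induction g_k = 2·4^k + 3·(-3)^k for all k ≥ 1.

g_k = 2·4^k + 3·(-3)^k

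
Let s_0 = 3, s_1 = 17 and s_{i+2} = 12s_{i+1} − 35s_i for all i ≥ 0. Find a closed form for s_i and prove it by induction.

Claim: s_i = 7^i + 2·5^i.

Base cases: s_0 = 3 and 7^0 + 2·5^0 = 3; s_1 = 17 and 7^1 + 2·5^1 = 17.
Assume s_j = 7^j + 2·5^j for all 0 ≤ j ≤ m, where m ≥ 1.
Then s_{m+1} = 12s_m − 35s_{m−1} = 12·(7^m + 2·5^m) − 35·(7^{m−1} + 2·5^{m−1}) = (12·7 − 35)7^{m−1} + 2·(12·5 − 35)5^{m−1} = 49·7^{m−1} + 50·5^{m−1} = 7^{m+1} + 2·5^{m+1}.
By strong induction, s_i = 7^i + 2·5^i for all i ≥ 0.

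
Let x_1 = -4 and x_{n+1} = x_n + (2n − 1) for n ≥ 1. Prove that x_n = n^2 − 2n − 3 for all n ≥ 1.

Base case: x_1 = -4, and 1^2 − 2·1 − 3 = -4.
Assume x_j = j^2 − 2j − 3.
Then x_{j+1} = x_j + (2j − 1) = (j^2 − 2j − 3) + (2j − 1) = j^2 − 4,
and (j+1)^2 − 2·(j+1) − 3 = j^2 − 4.
This completes the inductive step, so x_n = n^2 − 2n − 3 for all n ≥ 1.

x_n = n^2 − 2n − 3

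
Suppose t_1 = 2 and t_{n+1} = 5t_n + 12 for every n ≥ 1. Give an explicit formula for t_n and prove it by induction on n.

Claim: t_n = 5^n − 3.

Base case: t_1 = 2, and 5^1 − 3 = 5 − 3 = 2.
Assume t_j = 5^j − 3 for some j ≥ 1.
Then t_{j+1} = 5t_j + 12 = 5·(5^j − 3) + 12 = 5^{j+1} − 15 + 12 = 5^{j+1} − 3.
By induction, t_n = 5^n − 3 for all n ≥ 1.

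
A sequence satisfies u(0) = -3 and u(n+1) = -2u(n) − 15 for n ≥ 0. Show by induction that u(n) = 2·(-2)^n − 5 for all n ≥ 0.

Base case: u(0) = -3, and 2·(-2)^0 − 5 = 2 − 5 = -3.
Assume u(k) = 2·(-2)^k − 5 for some k ≥ 0.
Then u(k+1) = -2u(k) − 15 = -2·(2·(-2)^k − 5) − 15 = -4·(-2)^k + 10 − 15 = 2·(-2)^{k+1} − 5.
This completes the inductive step, so u(n) = 2·(-2)^n − 5 for all n ≥ 0.

u(n) = 2·(-2)^n − 5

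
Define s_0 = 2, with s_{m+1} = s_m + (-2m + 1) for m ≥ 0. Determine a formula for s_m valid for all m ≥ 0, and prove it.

Claim: s_m = -m^2 + 2m + 2.

Base case: s_0 = 2, and -0^2 + 2·0 + 2 = 2.
Assume s_k = -k^2 + 2k + 2.
Then s_{k+1} = s_k + (-2k + 1) = (-k^2 + 2k + 2) + (-2k + 1) = -k^2 + 3,
and -(k+1)^2 + 2·(k+1) + 2 = -k^2 + 3.
This completes the inductive step, so s_m = -m^2 + 2m + 2 for all m ≥ 0.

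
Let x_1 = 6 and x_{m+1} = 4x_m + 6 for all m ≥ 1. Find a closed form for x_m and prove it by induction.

Claim: x_m = 2·4^m − 2.

Base case: x_1 = 6, and 2·4^1 − 2 = 8 − 2 = 6.
Assume x_j = 2·4^j − 2 for some j ≥ 1.
Then x_{j+1} = 4x_j + 6 = 4·(2·4^j − 2) + 6 = 8·4^j − 8 + 6 = 2·4^{j+1} − 2.
Hence x_m = 2·4^m − 2 for every m ≥ 1, by induction.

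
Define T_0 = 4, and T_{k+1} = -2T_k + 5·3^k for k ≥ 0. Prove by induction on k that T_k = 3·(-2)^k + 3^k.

Base case: T_0 = 4, and 3·(-2)^0 + 3^0 = 3 + 1 = 4.
Assume T_j = 3·(-2)^j + 3^j for some j ≥ 0.
Then T_{j+1} = -2T_j + 5·3^j = -2·(3·(-2)^j + 3^j) + 5·3^j = 3·(-2)^{j+1} − 2·3^j + 5·3^j = 3·(-2)^{j+1} + 3·3^j = 3·(-2)^{j+1} + 3^{j+1}.
So the formula holds for j+1, and by induction T_k = 3·(-2)^k + 3^k for all k ≥ 0.

T_k = 3·(-2)^k + 3^k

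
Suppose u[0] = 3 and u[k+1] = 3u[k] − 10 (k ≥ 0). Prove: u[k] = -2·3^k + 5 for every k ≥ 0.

Base case: u[0] = 3, and -2·3^0 + 5 = -2 + 5 = 3.
Assume u[j] = -2·3^j + 5 for some j ≥ 0.
Then u[j+1] = 3u[j] − 10 = 3·(-2·3^j + 5) − 10 = -6·3^j + 15 − 10 = -2·3^{j+1} + 5.
By induction, u[k] = -2·3^k + 5 for all k ≥ 0.

u[k] = -2·3^k + 5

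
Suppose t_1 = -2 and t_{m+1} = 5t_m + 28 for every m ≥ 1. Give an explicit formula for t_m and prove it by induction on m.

Claim: t_m = 5^m − 7.

Base case: t_1 = -2, and 5^1 − 7 = 5 − 7 = -2.
Assume t_r = 5^r − 7 for some r ≥ 1.
Then t_{r+1} = 5t_r + 28 = 5·(5^r − 7) + 28 = 5^{r+1} − 35 + 28 = 5^{r+1} − 7.
This completes the inductive step, so t_m = 5^m − 7 for all m ≥ 1.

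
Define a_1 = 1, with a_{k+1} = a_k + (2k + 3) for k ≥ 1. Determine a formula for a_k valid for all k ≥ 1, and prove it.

Claim: a_k = k^2 + 2k − 2.

Base case: a_1 = 1, and 1^2 + 2·1 − 2 = 1.
Assume a_r = r^2 + 2r − 2.
Then a_{r+1} = a_r + (2r + 3) = (r^2 + 2r − 2) + (2r + 3) = r^2 + 4r + 1,
and (r+1)^2 + 2·(r+1) − 2 = r^2 + 4r + 1.
Hence a_k = k^2 + 2k − 2 for every k ≥ 1, by induction.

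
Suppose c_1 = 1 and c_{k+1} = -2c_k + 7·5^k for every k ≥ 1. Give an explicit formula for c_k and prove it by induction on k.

Claim: c_k = 2·(-2)^k + 5^k.

Base case: c_1 = 1, and 2·(-2)^1 + 5^1 = -4 + 5 = 1.
Assume c_j = 2·(-2)^j + 5^j for some j ≥ 1.
Then c_{j+1} = -2c_j + 7·5^j = -2·(2·(-2)^j + 5^j) + 7·5^j = 2·(-2)^{j+1} − 2·5^j + 7·5^j = 2·(-2)^{j+1} + 5·5^j = 2·(-2)^{j+1} + 5^{j+1}.
So the formula holds for j+1, and by induction c_k = 2·(-2)^k + 5^k for all k ≥ 1.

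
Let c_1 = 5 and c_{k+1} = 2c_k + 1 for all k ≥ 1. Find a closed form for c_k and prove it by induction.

Claim: c_k = 3·2^k − 1.

Base case: c_1 = 5, and 3·2^1 − 1 = 6 − 1 = 5.
Assume c_m = 3·2^m − 1 for some m ≥ 1.
Then c_{m+1} = 2c_m + 1 = 2·(3·2^m − 1) + 1 = 6·2^m − 2 + 1 = 3·2^{m+1} − 1.
Hence c_k = 3·2^k − 1 for every k ≥ 1, by induction.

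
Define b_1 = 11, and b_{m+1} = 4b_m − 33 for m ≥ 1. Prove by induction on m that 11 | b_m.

Base case: b_1 = 11 = 11·1, so 11 | b_1.
Assume 11 | b_k, so b_k = 11t for some integer t.
Then b_{k+1} = 4b_k − 33 = 4·(11t) − 33 = 11(4t − 3), so 11 | b_{k+1}.
So the property holds for k+1, and by induction 11 | b_m for all m ≥ 1.

11 | b_m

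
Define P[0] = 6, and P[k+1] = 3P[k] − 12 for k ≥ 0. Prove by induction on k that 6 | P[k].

Base case: P[0] = 6 = 6·1, so 6 | P[0].
Assume 6 | P[r], so P[r] = 6t for some integer t.
Then P[r+1] = 3P[r] − 12 = 3·(6t) − 12 = 6(3t − 2), so 6 | P[r+1].
By induction, 6 | P[k] for all k ≥ 0.

6 | P[k]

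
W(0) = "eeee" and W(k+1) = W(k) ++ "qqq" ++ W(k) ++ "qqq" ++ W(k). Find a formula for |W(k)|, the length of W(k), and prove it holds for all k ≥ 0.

Claim: |W(k)| = 7·3^k − 3.

Base case: |W(0)| = 4, and 7·3^0 − 3 = 4.
Assume |W(m)| = 7·3^m − 3.
Then |W(m+1)| = 3|W(m)| + 6 = 3(7·3^m − 3) + 6 = 7·3^{m+1} − 9 + 6 = 7·3^{m+1} − 3.
By induction, |W(k)| = 7·3^k − 3 for all k ≥ 0.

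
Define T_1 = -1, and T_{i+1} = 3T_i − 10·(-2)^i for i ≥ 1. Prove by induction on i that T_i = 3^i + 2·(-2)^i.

Base case: T_1 = -1, and 3^1 + 2·(-2)^1 = 3 − 4 = -1.
Assume T_k = 3^k + 2·(-2)^k for some k ≥ 1.
Then T_{k+1} = 3T_k − 10·(-2)^k = 3·(3^k + 2·(-2)^k) − 10·(-2)^k = 3^{k+1} + 6·(-2)^k − 10·(-2)^k = 3^{k+1} − 4·(-2)^k = 3^{k+1} + 2·(-2)^{k+1}.
This completes the inductive step, so T_i = 3^i + 2·(-2)^i for all i ≥ 1.

T_i = 3^i + 2·(-2)^i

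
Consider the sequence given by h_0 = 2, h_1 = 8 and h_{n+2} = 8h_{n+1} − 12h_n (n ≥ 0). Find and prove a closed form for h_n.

Claim: h_n = 2^n + 6^n.

Base cases: h_0 = 2 and 2^0 + 6^0 = 2; h_1 = 8 and 2^1 + 6^1 = 8.
Assume h_j = 2^j + 6^j for all 0 ≤ j ≤ m, where m ≥ 1.
Then h_{m+1} = 8h_m − 12h_{m−1} = 8·(2^m + 6^m) − 12·(2^{m−1} + 6^{m−1}) = (8·2 − 12)2^{m−1} + (8·6 − 12)6^{m−1} = 4·2^{m−1} + 36·6^{m−1} = 2^{m+1} + 6^{m+1}.
By strong induction, h_n = 2^n + 6^n for all n ≥ 0.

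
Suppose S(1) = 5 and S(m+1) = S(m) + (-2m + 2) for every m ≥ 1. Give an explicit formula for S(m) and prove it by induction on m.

Claim: S(m) = -m^2 + 3m + 3.

Base case: S(1) = 5, and -1^2 + 3·1 + 3 = 5.
Assume S(k) = -k^2 + 3k + 3.
Then S(k+1) = S(k) + (-2k + 2) = (-k^2 + 3k + 3) + (-2k + 2) = -k^2 + k + 5,
and -(k+1)^2 + 3·(k+1) + 3 = -k^2 + k + 5.
This completes the inductive step, so S(m) = -m^2 + 3m + 3 for all m ≥ 1.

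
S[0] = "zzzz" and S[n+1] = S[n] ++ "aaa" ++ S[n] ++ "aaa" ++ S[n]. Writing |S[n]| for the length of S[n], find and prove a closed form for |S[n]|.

Claim: |S[n]| = 7·3^n − 3.

Base case: |S[0]| = 4, and 7·3^0 − 3 = 4.
Assume |S[j]| = 7·3^j − 3.
Then |S[j+1]| = 3|S[j]| + 6 = 3(7·3^j − 3) + 6 = 7·3^{j+1} − 9 + 6 = 7·3^{j+1} − 3.
Hence |S[n]| = 7·3^n − 3 for every n ≥ 0, by induction.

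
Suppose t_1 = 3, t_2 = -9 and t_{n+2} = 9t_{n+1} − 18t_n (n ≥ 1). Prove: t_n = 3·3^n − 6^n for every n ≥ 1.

Base cases: t_1 = 3 and 3·3^1 − 6^1 = 3; t_2 = -9 and 3·3^2 − 6^2 = -9.
Assume t_j = 3·3^j − 6^j for all 1 ≤ j ≤ r, where r ≥ 2.
Then t_{r+1} = 9t_r − 18t_{r−1} = 9·(3·3^r − 6^r) − 18·(3·3^{r−1} − 6^{r−1}) = 3·(9·3 − 18)3^{r−1} − (9·6 − 18)6^{r−1} = 27·3^{r−1} − 36·6^{r−1} = 3·3^{r+1} − 6^{r+1}.
So the formula holds for r+1, and by strong induction t_n = 3·3^n − 6^n for all n ≥ 1.

t_n = 3·3^n − 6^n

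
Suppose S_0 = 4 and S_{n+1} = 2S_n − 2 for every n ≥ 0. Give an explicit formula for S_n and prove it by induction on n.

Claim: S_n = 2^{n+1} + 2.

Base case: S_0 = 4, and 2^{0+1} + 2 = 2 + 2 = 4.
Assume S_k = 2^{k+1} + 2 for some k ≥ 0.
Then S_{k+1} = 2S_k − 2 = 2·(2^{k+1} + 2) − 2 = 2^{k+2} + 4 − 2 = 2^{k+2} + 2.
By induction, S_n = 2^{n+1} + 2 for all n ≥ 0.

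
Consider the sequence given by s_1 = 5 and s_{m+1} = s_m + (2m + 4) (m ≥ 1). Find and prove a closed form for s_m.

Claim: s_m = m^2 + 3m + 1.

Base case: s_1 = 5, and 1^2 + 3·1 + 1 = 5.
Assume s_r = r^2 + 3r + 1.
Then s_{r+1} = s_r + (2r + 4) = (r^2 + 3r + 1) + (2r + 4) = r^2 + 5r + 5,
and (r+1)^2 + 3·(r+1) + 1 = r^2 + 5r + 5.
This completes the inductive step, so s_m = m^2 + 3m + 1 for all m ≥ 1.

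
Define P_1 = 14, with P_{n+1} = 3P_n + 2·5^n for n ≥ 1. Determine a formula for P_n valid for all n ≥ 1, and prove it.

Claim: P_n = 3·3^n + 5^n.

Base case: P_1 = 14, and 3·3^1 + 5^1 = 9 + 5 = 14.
Assume P_m = 3·3^m + 5^m for some m ≥ 1.
Then P_{m+1} = 3P_m + 2·5^m = 3·(3·3^m + 5^m) + 2·5^m = 3·3^{m+1} + 3·5^m + 2·5^m = 3·3^{m+1} + 5·5^m = 3·3^{m+1} + 5^{m+1}.
By induction, P_n = 3·3^n + 5^n for all n ≥ 1.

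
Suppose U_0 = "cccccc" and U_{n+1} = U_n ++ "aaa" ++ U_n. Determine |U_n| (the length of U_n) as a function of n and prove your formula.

Claim: |U_n| = 9·2^n − 3.

Base case: |U_0| = 6, and 9·2^0 − 3 = 6.
Assume |U_j| = 9·2^j − 3.
Then |U_{j+1}| = |U_j| + 3 + |U_j| = 2|U_j| + 3 = 2(9·2^j − 3) + 3 = 9·2^{j+1} − 6 + 3 = 9·2^{j+1} − 3.
By induction, |U_n| = 9·2^n − 3 for all n ≥ 0.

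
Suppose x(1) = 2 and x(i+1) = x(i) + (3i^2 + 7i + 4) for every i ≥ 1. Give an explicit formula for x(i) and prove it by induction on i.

Claim: x(i) = i^3 + 2i^2 + i − 2.

Base case: x(1) = 2, and 1^3 + 2·1^2 + 1 − 2 = 2.
Assume x(k) = k^3 + 2k^2 + k − 2.
Then x(k+1) = x(k) + (3k^2 + 7k + 4) = (k^3 + 2k^2 + k − 2) + (3k^2 + 7k + 4) = k^3 + 5k^2 + 8k + 2,
and (k+1)^3 + 2·(k+1)^2 + (k+1) − 2 = k^3 + 5k^2 + 8k + 2.
By induction, x(i) = i^3 + 2i^2 + i − 2 for all i ≥ 1.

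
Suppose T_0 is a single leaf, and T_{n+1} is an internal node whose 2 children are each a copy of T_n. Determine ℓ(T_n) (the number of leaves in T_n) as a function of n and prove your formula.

Claim: ℓ(T_n) = 2^n.

Base case: ℓ(T_0) = 1, and 2^0 = 1.
Assume ℓ(T_m) = 2^m.
Then ℓ(T_{m+1}) = 2·ℓ(T_m) = 2·2^m = 2^{m+1}.
By induction, ℓ(T_n) = 2^n for all n ≥ 0.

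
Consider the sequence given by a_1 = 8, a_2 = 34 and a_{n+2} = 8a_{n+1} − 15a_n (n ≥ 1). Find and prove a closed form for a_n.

Claim: a_n = 5^n + 3^n.

Base cases: a_1 = 8 and 5^1 + 3^1 = 8; a_2 = 34 and 5^2 + 3^2 = 34.
Assume a_j = 5^j + 3^j for all 1 ≤ j ≤ k, where k ≥ 2.
Then a_{k+1} = 8a_k − 15a_{k−1} = 8·(5^k + 3^k) − 15·(5^{k−1} + 3^{k−1}) = (8·5 − 15)5^{k−1} + (8·3 − 15)3^{k−1} = 25·5^{k−1} + 9·3^{k−1} = 5^{k+1} + 3^{k+1}.
This completes the inductive step, so a_n = 5^n + 3^n for all n ≥ 1.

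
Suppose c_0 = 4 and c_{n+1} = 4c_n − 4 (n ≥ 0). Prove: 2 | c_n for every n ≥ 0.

Base case: c_0 = 4 = 2·2, so 2 | c_0.
Assume 2 | c_m, so c_m = 2t for some integer t.
Then c_{m+1} = 4c_m − 4 = 4·(2t) − 4 = 2(4t − 2), so 2 | c_{m+1}.
This completes the inductive step, so 2 | c_n for all n ≥ 0.

2 | c_n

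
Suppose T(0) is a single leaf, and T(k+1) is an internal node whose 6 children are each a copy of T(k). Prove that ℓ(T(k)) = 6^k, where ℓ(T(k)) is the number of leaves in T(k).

Base case: ℓ(T(0)) = 1, and 6^0 = 1.
Assume ℓ(T(m)) = 6^m.
Then ℓ(T(m+1)) = 6·ℓ(T(m)) = 6·6^m = 6^{m+1}.
Hence ℓ(T(k)) = 6^k for every k ≥ 0, by induction.

ℓ(T(k)) = 6^k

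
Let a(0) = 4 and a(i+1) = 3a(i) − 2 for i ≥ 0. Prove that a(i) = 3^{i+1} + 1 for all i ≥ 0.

Base case: a(0) = 4, and 3^{0+1} + 1 = 3 + 1 = 4.
Assume a(k) = 3^{k+1} + 1 for some k ≥ 0.
Then a(k+1) = 3a(k) − 2 = 3·(3^{k+1} + 1) − 2 = 3^{k+2} + 3 − 2 = 3^{k+2} + 1.
Hence a(i) = 3^{i+1} + 1 for every i ≥ 0, by induction.

a(i) = 3^{i+1} + 1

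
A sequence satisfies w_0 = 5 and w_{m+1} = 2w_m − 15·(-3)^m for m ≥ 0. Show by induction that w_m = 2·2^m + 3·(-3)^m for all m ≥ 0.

Base case: w_0 = 5, and 2·2^0 + 3·(-3)^0 = 2 + 3 = 5.
Assume w_j = 2·2^j + 3·(-3)^j for some j ≥ 0.
Then w_{j+1} = 2w_j − 15·(-3)^j = 2·(2·2^j + 3·(-3)^j) − 15·(-3)^j = 2·2^{j+1} + 6·(-3)^j − 15·(-3)^j = 2·2^{j+1} − 9·(-3)^j = 2·2^{j+1} + 3·(-3)^{j+1}.
This completes the inductive step, so w_m = 2·2^m + 3·(-3)^m for all m ≥ 0.

w_m = 2·2^m + 3·(-3)^m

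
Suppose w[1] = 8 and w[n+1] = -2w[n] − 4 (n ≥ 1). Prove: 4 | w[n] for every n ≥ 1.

Base case: w[1] = 8 = 4·2, so 4 | w[1].
Assume 4 | w[m], so w[m] = 4t for some integer t.
Then w[m+1] = -2w[m] − 4 = -2·(4t) − 4 = 4(-2t − 1), so 4 | w[m+1].
This completes the inductive step, so 4 | w[n] for all n ≥ 1.

4 | w[n]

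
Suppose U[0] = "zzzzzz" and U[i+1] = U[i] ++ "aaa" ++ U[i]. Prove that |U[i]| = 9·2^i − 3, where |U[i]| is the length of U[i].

Base case: |U[0]| = 6, and 9·2^0 − 3 = 6.
Assume |U[j]| = 9·2^j − 3.
Then |U[j+1]| = |U[j]| + 3 + |U[j]| = 2|U[j]| + 3 = 2(9·2^j − 3) + 3 = 9·2^{j+1} − 6 + 3 = 9·2^{j+1} − 3.
By induction, |U[i]| = 9·2^i − 3 for all i ≥ 0.

|U[i]| = 9·2^i − 3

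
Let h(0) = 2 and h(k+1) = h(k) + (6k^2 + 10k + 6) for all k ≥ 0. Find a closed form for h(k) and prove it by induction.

Claim: h(k) = 2k^3 + 2k^2 + 2k + 2.

Base case: h(0) = 2, and 2·0^3 + 2·0^2 + 2·0 + 2 = 2.
Assume h(m) = 2m^3 + 2m^2 + 2m + 2.
Then h(m+1) = h(m) + (6m^2 + 10m + 6) = (2m^3 + 2m^2 + 2m + 2) + (6m^2 + 10m + 6) = 2m^3 + 8m^2 + 12m + 8,
and 2·(m+1)^3 + 2·(m+1)^2 + 2·(m+1) + 2 = 2m^3 + 8m^2 + 12m + 8.
By induction, h(k) = 2k^3 + 2k^2 + 2k + 2 for all k ≥ 0.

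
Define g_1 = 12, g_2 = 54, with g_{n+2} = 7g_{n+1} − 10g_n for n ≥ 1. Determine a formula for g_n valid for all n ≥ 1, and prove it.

Claim: g_n = 2^n + 2·5^n.

Base cases: g_1 = 12 and 2^1 + 2·5^1 = 12; g_2 = 54 and 2^2 + 2·5^2 = 54.
Assume g_j = 2^j + 2·5^j for all 1 ≤ j ≤ r, where r ≥ 2.
Then g_{r+1} = 7g_r − 10g_{r−1} = 7·(2^r + 2·5^r) − 10·(2^{r−1} + 2·5^{r−1}) = (7·2 − 10)2^{r−1} + 2·(7·5 − 10)5^{r−1} = 4·2^{r−1} + 50·5^{r−1} = 2^{r+1} + 2·5^{r+1}.
Hence g_n = 2^n + 2·5^n for every n ≥ 1, by strong induction.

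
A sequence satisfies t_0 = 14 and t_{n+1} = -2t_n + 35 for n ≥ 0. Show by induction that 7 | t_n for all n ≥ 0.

Base case: t_0 = 14 = 7·2, so 7 | t_0.
Assume 7 | t_j, so t_j = 7s for some integer s.
Then t_{j+1} = -2t_j + 35 = -2·(7s) + 35 = 7(-2s + 5), so 7 | t_{j+1}.
By induction, 7 | t_n for all n ≥ 0.

7 | t_n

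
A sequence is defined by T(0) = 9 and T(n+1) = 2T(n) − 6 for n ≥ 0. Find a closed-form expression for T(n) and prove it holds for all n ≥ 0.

Claim: T(n) = 3·2^n + 6.

Base case: T(0) = 9, and 3·2^0 + 6 = 3 + 6 = 9.
Assume T(k) = 3·2^k + 6 for some k ≥ 0.
Then T(k+1) = 2T(k) − 6 = 2·(3·2^k + 6) − 6 = 6·2^k + 12 − 6 = 3·2^{k+1} + 6.
This completes the inductive step, so T(n) = 3·2^n + 6 for all n ≥ 0.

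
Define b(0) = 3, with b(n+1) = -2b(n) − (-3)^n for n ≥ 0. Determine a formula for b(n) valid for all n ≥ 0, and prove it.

Claim: b(n) = 2·(-2)^n + (-3)^n.

Base case: b(0) = 3, and 2·(-2)^0 + (-3)^0 = 2 + 1 = 3.
Assume b(k) = 2·(-2)^k + (-3)^k for some k ≥ 0.
Then b(k+1) = -2b(k) − (-3)^k = -2·(2·(-2)^k + (-3)^k) − (-3)^k = 2·(-2)^{k+1} − 2·(-3)^k − (-3)^k = 2·(-2)^{k+1} − 3·(-3)^k = 2·(-2)^{k+1} + (-3)^{k+1}.
So the formula holds for k+1, and by induction b(n) = 2·(-2)^n + (-3)^n for all n ≥ 0.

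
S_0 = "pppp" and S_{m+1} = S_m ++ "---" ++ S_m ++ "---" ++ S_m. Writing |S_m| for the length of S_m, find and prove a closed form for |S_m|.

Claim: |S_m| = 7·3^m − 3.

Base case: |S_0| = 4, and 7·3^0 − 3 = 4.
Assume |S_j| = 7·3^j − 3.
Then |S_{j+1}| = 3|S_j| + 6 = 3(7·3^j − 3) + 6 = 7·3^{j+1} − 9 + 6 = 7·3^{j+1} − 3.
So the formula holds for j+1, and by induction |S_m| = 7·3^m − 3 for all m ≥ 0.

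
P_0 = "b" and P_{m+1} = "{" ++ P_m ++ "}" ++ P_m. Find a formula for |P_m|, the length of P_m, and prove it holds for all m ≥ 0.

Claim: |P_m| = 3·2^m − 2.

Base case: |P_0| = 1, and 3·2^0 − 2 = 1.
Assume |P_k| = 3·2^k − 2.
Then |P_{k+1}| = 1 + |P_k| + 1 + |P_k| = 2|P_k| + 2 = 2(3·2^k − 2) + 2 = 3·2^{k+1} − 4 + 2 = 3·2^{k+1} − 2.
By induction, |P_m| = 3·2^m − 2 for all m ≥ 0.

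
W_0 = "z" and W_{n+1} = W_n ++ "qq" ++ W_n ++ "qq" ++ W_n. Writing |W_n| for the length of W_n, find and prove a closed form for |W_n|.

Claim: |W_n| = 3^{n+1} − 2.

Base case: |W_0| = 1, and 3^{0+1} − 2 = 1.
Assume |W_m| = 3^{m+1} − 2.
Then |W_{m+1}| = 3|W_m| + 4 = 3(3^{m+1} − 2) + 4 = 3^{m+2} − 6 + 4 = 3^{m+2} − 2.
By induction, |W_n| = 3^{n+1} − 2 for all n ≥ 0.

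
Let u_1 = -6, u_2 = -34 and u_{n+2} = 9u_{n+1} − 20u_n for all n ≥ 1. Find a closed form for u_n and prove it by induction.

Claim: u_n = 4^n − 2·5^n.

Base cases: u_1 = -6 and 4^1 − 2·5^1 = -6; u_2 = -34 and 4^2 − 2·5^2 = -34.
Assume u_j = 4^j − 2·5^j for all 1 ≤ j ≤ k, where k ≥ 2.
Then u_{k+1} = 9u_k − 20u_{k−1} = 9·(4^k − 2·5^k) − 20·(4^{k−1} − 2·5^{k−1}) = (9·4 − 20)4^{k−1} − 2·(9·5 − 20)5^{k−1} = 16·4^{k−1} − 50·5^{k−1} = 4^{k+1} − 2·5^{k+1}.
By strong induction, u_n = 4^n − 2·5^n for all n ≥ 1.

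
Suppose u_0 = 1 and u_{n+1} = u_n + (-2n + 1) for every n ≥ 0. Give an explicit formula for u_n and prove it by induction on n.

Claim: u_n = -n^2 + 2n + 1.

Base case: u_0 = 1, and -0^2 + 2·0 + 1 = 1.
Assume u_m = -m^2 + 2m + 1.
Then u_{m+1} = u_m + (-2m + 1) = (-m^2 + 2m + 1) + (-2m + 1) = -m^2 + 2,
and -(m+1)^2 + 2·(m+1) + 1 = -m^2 + 2.
This completes the inductive step, so u_n = -n^2 + 2n + 1 for all n ≥ 0.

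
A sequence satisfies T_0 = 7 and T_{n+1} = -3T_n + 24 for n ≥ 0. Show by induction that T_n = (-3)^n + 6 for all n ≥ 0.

Base case: T_0 = 7, and (-3)^0 + 6 = 1 + 6 = 7.
Assume T_r = (-3)^r + 6 for some r ≥ 0.
Then T_{r+1} = -3T_r + 24 = -3·((-3)^r + 6) + 24 = -3·(-3)^r − 18 + 24 = (-3)^{r+1} + 6.
So the formula holds for r+1, and by induction T_n = (-3)^n + 6 for all n ≥ 0.

T_n = (-3)^n + 6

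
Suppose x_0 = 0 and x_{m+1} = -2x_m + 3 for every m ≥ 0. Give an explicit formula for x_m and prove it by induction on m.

Claim: x_m = -(-2)^m + 1.

Base case: x_0 = 0, and -(-2)^0 + 1 = -1 + 1 = 0.
Assume x_r = -(-2)^r + 1 for some r ≥ 0.
Then x_{r+1} = -2x_r + 3 = -2·(-(-2)^r + 1) + 3 = 2·(-2)^r − 2 + 3 = -(-2)^{r+1} + 1.
By induction, x_m = -(-2)^m + 1 for all m ≥ 0.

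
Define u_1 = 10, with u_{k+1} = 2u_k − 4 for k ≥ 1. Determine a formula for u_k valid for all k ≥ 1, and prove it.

Claim: u_k = 3·2^k + 4.

Base case: u_1 = 10, and 3·2^1 + 4 = 6 + 4 = 10.
Assume u_m = 3·2^m + 4 for some m ≥ 1.
Then u_{m+1} = 2u_m − 4 = 2·(3·2^m + 4) − 4 = 6·2^m + 8 − 4 = 3·2^{m+1} + 4.
So the formula holds for m+1, and by induction u_k = 3·2^k + 4 for all k ≥ 1.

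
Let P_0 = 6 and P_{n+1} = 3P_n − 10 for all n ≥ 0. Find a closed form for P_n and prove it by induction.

Claim: P_n = 3^n + 5.

Base case: P_0 = 6, and 3^0 + 5 = 1 + 5 = 6.
Assume P_m = 3^m + 5 for some m ≥ 0.
Then P_{m+1} = 3P_m − 10 = 3·(3^m + 5) − 10 = 3^{m+1} + 15 − 10 = 3^{m+1} + 5.
This completes the inductive step, so P_n = 3^n + 5 for all n ≥ 0.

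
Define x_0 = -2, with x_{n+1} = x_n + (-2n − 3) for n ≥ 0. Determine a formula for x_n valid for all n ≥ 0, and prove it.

Claim: x_n = -n^2 − 2n − 2.

Base case: x_0 = -2, and -0^2 − 2·0 − 2 = -2.
Assume x_r = -r^2 − 2r − 2.
Then x_{r+1} = x_r + (-2r − 3) = (-r^2 − 2r − 2) + (-2r − 3) = -r^2 − 4r − 5,
and -(r+1)^2 − 2·(r+1) − 2 = -r^2 − 4r − 5.
Hence x_n = -n^2 − 2n − 2 for every n ≥ 0, by induction.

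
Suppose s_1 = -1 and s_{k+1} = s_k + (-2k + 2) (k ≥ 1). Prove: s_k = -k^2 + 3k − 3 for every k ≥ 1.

Base case: s_1 = -1, and -1^2 + 3·1 − 3 = -1.
Assume s_j = -j^2 + 3j − 3.
Then s_{j+1} = s_j + (-2j + 2) = (-j^2 + 3j − 3) + (-2j + 2) = -j^2 + j − 1,
and -(j+1)^2 + 3·(j+1) − 3 = -j^2 + j − 1.
By induction, s_k = -k^2 + 3k − 3 for all k ≥ 1.

s_k = -k^2 + 3k − 3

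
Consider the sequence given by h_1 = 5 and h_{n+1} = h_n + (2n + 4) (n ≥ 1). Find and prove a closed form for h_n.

Claim: h_n = n^2 + 3n + 1.

Base case: h_1 = 5, and 1^2 + 3·1 + 1 = 5.
Assume h_r = r^2 + 3r + 1.
Then h_{r+1} = h_r + (2r + 4) = (r^2 + 3r + 1) + (2r + 4) = r^2 + 5r + 5,
and (r+1)^2 + 3·(r+1) + 1 = r^2 + 5r + 5.
By induction, h_n = n^2 + 3n + 1 for all n ≥ 1.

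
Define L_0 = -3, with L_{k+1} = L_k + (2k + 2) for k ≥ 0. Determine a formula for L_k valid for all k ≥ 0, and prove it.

Claim: L_k = k^2 + k − 3.

Base case: L_0 = -3, and 0^2 + 0 − 3 = -3.
Assume L_r = r^2 + r − 3.
Then L_{r+1} = L_r + (2r + 2) = (r^2 + r − 3) + (2r + 2) = r^2 + 3r − 1,
and (r+1)^2 + (r+1) − 3 = r^2 + 3r − 1.
This completes the inductive step, so L_k = k^2 + k − 3 for all k ≥ 0.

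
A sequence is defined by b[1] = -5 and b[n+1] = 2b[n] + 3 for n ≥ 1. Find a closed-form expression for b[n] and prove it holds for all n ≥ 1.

Claim: b[n] = -2^n − 3.

Base case: b[1] = -5, and -2^1 − 3 = -2 − 3 = -5.
Assume b[r] = -2^r − 3 for some r ≥ 1.
Then b[r+1] = 2b[r] + 3 = 2·(-2^r − 3) + 3 = -2^{r+1} − 6 + 3 = -2^{r+1} − 3.
So the formula holds for r+1, and by induction b[n] = -2^n − 3 for all n ≥ 1.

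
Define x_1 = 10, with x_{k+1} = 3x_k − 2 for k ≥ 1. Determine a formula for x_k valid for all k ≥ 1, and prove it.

Claim: x_k = 3^{k+1} + 1.

Base case: x_1 = 10, and 3^{1+1} + 1 = 9 + 1 = 10.
Assume x_r = 3^{r+1} + 1 for some r ≥ 1.
Then x_{r+1} = 3x_r − 2 = 3·(3^{r+1} + 1) − 2 = 3^{r+2} + 3 − 2 = 3^{r+2} + 1.
So the formula holds for r+1, and by induction x_k = 3^{k+1} + 1 for all k ≥ 1.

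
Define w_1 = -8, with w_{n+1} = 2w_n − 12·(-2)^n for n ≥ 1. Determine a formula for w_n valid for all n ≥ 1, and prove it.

Claim: w_n = -2^n + 3·(-2)^n.

Base case: w_1 = -8, and -2^1 + 3·(-2)^1 = -2 − 6 = -8.
Assume w_m = -2^m + 3·(-2)^m for some m ≥ 1.
Then w_{m+1} = 2w_m − 12·(-2)^m = 2·(-2^m + 3·(-2)^m) − 12·(-2)^m = -2^{m+1} + 6·(-2)^m − 12·(-2)^m = -2^{m+1} − 6·(-2)^m = -2^{m+1} + 3·(-2)^{m+1}.
So the formula holds for m+1, and by induction w_n = -2^n + 3·(-2)^n for all n ≥ 1.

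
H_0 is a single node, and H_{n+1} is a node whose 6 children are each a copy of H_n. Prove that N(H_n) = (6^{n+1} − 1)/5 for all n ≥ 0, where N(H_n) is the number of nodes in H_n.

Base case: N(H_0) = 1, and (6^{0+1} − 1)/5 = 1.
Assume N(H_j) = (6^{j+1} − 1)/5.
Then N(H_{j+1}) = 1 + 6N(H_j) = 1 + 6·(6^{j+1} − 1)/5 = 1 + (6^{j+2} − 6)/5 = (5 + 6^{j+2} − 6)/5 = (6^{j+2} − 1)/5.
This completes the inductive step, so N(H_n) = (6^{n+1} − 1)/5 for all n ≥ 0.

N(H_n) = (6^{n+1} − 1)/5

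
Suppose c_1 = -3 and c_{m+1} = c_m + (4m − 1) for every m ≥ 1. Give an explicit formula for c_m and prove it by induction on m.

Claim: c_m = 2m^2 − 3m − 2.

Base case: c_1 = -3, and 2·1^2 − 3·1 − 2 = -3.
Assume c_k = 2k^2 − 3k − 2.
Then c_{k+1} = c_k + (4k − 1) = (2k^2 − 3k − 2) + (4k − 1) = 2k^2 + k − 3,
and 2·(k+1)^2 − 3·(k+1) − 2 = 2k^2 + k − 3.
This completes the inductive step, so c_m = 2m^2 − 3m − 2 for all m ≥ 1.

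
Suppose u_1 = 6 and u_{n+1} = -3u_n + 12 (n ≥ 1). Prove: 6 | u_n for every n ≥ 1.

Base case: u_1 = 6 = 6·1, so 6 | u_1.
Assume 6 | u_r, so u_r = 6t for some integer t.
Then u_{r+1} = -3u_r + 12 = -3·(6t) + 12 = 6(-3t + 2), so 6 | u_{r+1}.
So the property holds for r+1, and by induction 6 | u_n for all n ≥ 1.

6 | u_n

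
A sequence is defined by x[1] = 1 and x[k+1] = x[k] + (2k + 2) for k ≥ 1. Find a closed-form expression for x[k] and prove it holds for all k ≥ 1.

Claim: x[k] = k^2 + k − 1.

Base case: x[1] = 1, and 1^2 + 1 − 1 = 1.
Assume x[j] = j^2 + j − 1.
Then x[j+1] = x[j] + (2j + 2) = (j^2 + j − 1) + (2j + 2) = j^2 + 3j + 1,
and (j+1)^2 + (j+1) − 1 = j^2 + 3j + 1.
Hence x[k] = k^2 + k − 1 for every k ≥ 1, by induction.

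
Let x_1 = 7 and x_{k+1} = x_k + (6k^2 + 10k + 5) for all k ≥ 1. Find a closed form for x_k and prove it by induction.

Claim: x_k = 2k^3 + 2k^2 + k + 2.

Base case: x_1 = 7, and 2·1^3 + 2·1^2 + 1 + 2 = 7.
Assume x_j = 2j^3 + 2j^2 + j + 2.
Then x_{j+1} = x_j + (6j^2 + 10j + 5) = (2j^3 + 2j^2 + j + 2) + (6j^2 + 10j + 5) = 2j^3 + 8j^2 + 11j + 7,
and 2·(j+1)^3 + 2·(j+1)^2 + (j+1) + 2 = 2j^3 + 8j^2 + 11j + 7.
By induction, x_k = 2k^3 + 2k^2 + k + 2 for all k ≥ 1.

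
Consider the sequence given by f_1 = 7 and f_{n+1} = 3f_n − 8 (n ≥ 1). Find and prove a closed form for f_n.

Claim: f_n = 3^n + 4.

Base case: f_1 = 7, and 3^1 + 4 = 3 + 4 = 7.
Assume f_m = 3^m + 4 for some m ≥ 1.
Then f_{m+1} = 3f_m − 8 = 3·(3^m + 4) − 8 = 3^{m+1} + 12 − 8 = 3^{m+1} + 4.
Hence f_n = 3^n + 4 for every n ≥ 1, by induction.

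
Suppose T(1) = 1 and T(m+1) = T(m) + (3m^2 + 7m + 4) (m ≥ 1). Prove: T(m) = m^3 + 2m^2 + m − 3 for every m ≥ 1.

Base case: T(1) = 1, and 1^3 + 2·1^2 + 1 − 3 = 1.
Assume T(r) = r^3 + 2r^2 + r − 3.
Then T(r+1) = T(r) + (3r^2 + 7r + 4) = (r^3 + 2r^2 + r − 3) + (3r^2 + 7r + 4) = r^3 + 5r^2 + 8r + 1,
and (r+1)^3 + 2·(r+1)^2 + (r+1) − 3 = r^3 + 5r^2 + 8r + 1.
Hence T(m) = m^3 + 2m^2 + m − 3 for every m ≥ 1, by induction.

T(m) = m^3 + 2m^2 + m − 3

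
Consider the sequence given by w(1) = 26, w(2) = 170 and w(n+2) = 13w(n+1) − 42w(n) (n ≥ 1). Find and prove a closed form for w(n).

Claim: w(n) = 2·7^n + 2·6^n.

Base cases: w(1) = 26 and 2·7^1 + 2·6^1 = 26; w(2) = 170 and 2·7^2 + 2·6^2 = 170.
Assume w(j) = 2·7^j + 2·6^j for all 1 ≤ j ≤ m, where m ≥ 2.
Then w(m+1) = 13w(m) − 42w(m−1) = 13·(2·7^m + 2·6^m) − 42·(2·7^{m−1} + 2·6^{m−1}) = 2·(13·7 − 42)7^{m−1} + 2·(13·6 − 42)6^{m−1} = 98·7^{m−1} + 72·6^{m−1} = 2·7^{m+1} + 2·6^{m+1}.
This completes the inductive step, so w(n) = 2·7^n + 2·6^n for all n ≥ 1.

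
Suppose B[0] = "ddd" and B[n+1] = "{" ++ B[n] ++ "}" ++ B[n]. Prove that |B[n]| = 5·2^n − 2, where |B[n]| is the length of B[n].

Base case: |B[0]| = 3, and 5·2^0 − 2 = 3.
Assume |B[k]| = 5·2^k − 2.
Then |B[k+1]| = 1 + |B[k]| + 1 + |B[k]| = 2|B[k]| + 2 = 2(5·2^k − 2) + 2 = 5·2^{k+1} − 4 + 2 = 5·2^{k+1} − 2.
By induction, |B[n]| = 5·2^n − 2 for all n ≥ 0.

|B[n]| = 5·2^n − 2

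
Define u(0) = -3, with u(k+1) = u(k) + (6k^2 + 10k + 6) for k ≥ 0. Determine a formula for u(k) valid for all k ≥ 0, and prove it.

Claim: u(k) = 2k^3 + 2k^2 + 2k − 3.

Base case: u(0) = -3, and 2·0^3 + 2·0^2 + 2·0 − 3 = -3.
Assume u(j) = 2j^3 + 2j^2 + 2j − 3.
Then u(j+1) = u(j) + (6j^2 + 10j + 6) = (2j^3 + 2j^2 + 2j − 3) + (6j^2 + 10j + 6) = 2j^3 + 8j^2 + 12j + 3,
and 2·(j+1)^3 + 2·(j+1)^2 + 2·(j+1) − 3 = 2j^3 + 8j^2 + 12j + 3.
This completes the inductive step, so u(k) = 2k^3 + 2k^2 + 2k − 3 for all k ≥ 0.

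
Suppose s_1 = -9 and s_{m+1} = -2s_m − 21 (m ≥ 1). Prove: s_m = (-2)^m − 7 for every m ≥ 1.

Base case: s_1 = -9, and (-2)^1 − 7 = -2 − 7 = -9.
Assume s_k = (-2)^k − 7 for some k ≥ 1.
Then s_{k+1} = -2s_k − 21 = -2·((-2)^k − 7) − 21 = -2·(-2)^k + 14 − 21 = (-2)^{k+1} − 7.
By induction, s_m = (-2)^m − 7 for all m ≥ 1.

s_m = (-2)^m − 7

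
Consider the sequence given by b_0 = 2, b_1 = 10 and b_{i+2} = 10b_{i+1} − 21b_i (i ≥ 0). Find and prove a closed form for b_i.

Claim: b_i = 7^i + 3^i.

Base cases: b_0 = 2 and 7^0 + 3^0 = 2; b_1 = 10 and 7^1 + 3^1 = 10.
Assume b_t = 7^t + 3^t for all 0 ≤ t ≤ j, where j ≥ 1.
Then b_{j+1} = 10b_j − 21b_{j−1} = 10·(7^j + 3^j) − 21·(7^{j−1} + 3^{j−1}) = (10·7 − 21)7^{j−1} + (10·3 − 21)3^{j−1} = 49·7^{j−1} + 9·3^{j−1} = 7^{j+1} + 3^{j+1}.
By strong induction, b_i = 7^i + 3^i for all i ≥ 0.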